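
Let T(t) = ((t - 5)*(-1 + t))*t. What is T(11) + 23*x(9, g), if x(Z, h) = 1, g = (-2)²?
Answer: 683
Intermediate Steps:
g = 4
T(t) = t*(-1 + t)*(-5 + t) (T(t) = ((-5 + t)*(-1 + t))*t = ((-1 + t)*(-5 + t))*t = t*(-1 + t)*(-5 + t))
T(11) + 23*x(9, g) = 11*(5 + 11² - 6*11) + 23*1 = 11*(5 + 121 - 66) + 23 = 11*60 + 23 = 660 + 23 = 683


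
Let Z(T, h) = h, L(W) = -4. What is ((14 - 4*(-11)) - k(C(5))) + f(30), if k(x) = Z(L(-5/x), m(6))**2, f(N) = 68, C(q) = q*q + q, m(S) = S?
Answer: 90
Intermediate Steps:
C(q) = q + q**2 (C(q) = q**2 + q = q + q**2)
k(x) = 36 (k(x) = 6**2 = 36)
((14 - 4*(-11)) - k(C(5))) + f(30) = ((14 - 4*(-11)) - 1*36) + 68 = ((14 + 44) - 36) + 68 = (58 - 36) + 68 = 22 + 68 = 90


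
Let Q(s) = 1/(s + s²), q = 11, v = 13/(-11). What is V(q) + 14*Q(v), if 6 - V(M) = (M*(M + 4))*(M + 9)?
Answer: -41975/13 ≈ -3228.8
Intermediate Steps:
v = -13/11 (v = 13*(-1/11) = -13/11 ≈ -1.1818)
V(M) = 6 - M*(4 + M)*(9 + M) (V(M) = 6 - M*(M + 4)*(M + 9) = 6 - M*(4 + M)*(9 + M))
V(q) + 14*Q(v) = (6 - 1*11³ - 36*11 - 13*11²) + 14*(1/((-13/11)*(1 - 13/11))) = (6 - 1*1331 - 396 - 13*121) + 14*(-11/(13*(-2/11))) = (6 - 1331 - 396 - 1573) + 14*(-11/13*(-11/2)) = -3294 + 14*(121/26) = -3294 + 847/13 = -41975/13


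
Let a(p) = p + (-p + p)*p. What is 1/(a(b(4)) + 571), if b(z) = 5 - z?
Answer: 1/572 ≈ 0.0017483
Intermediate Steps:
a(p) = p (a(p) = p + 0*p = p + 0 = p)
1/(a(b(4)) + 571) = 1/((5 - 1*4) + 571) = 1/((5 - 4) + 571) = 1/(1 + 571) = 1/572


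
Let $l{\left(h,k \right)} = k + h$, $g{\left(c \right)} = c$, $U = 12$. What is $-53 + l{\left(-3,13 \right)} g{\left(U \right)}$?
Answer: $67$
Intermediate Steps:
$l{\left(h,k \right)} = h + k$
$-53 + l{\left(-3,13 \right)} g{\left(U \right)} = -53 + \left(-3 + 13\right) 12 = -53 + 10 \cdot 12 = -53 + 120 = 67$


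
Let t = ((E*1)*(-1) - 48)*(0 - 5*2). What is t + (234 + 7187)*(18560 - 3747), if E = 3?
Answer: 109927783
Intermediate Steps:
t = 510 (t = ((3*1)*(-1) - 48)*(0 - 5*2) = (3*(-1) - 48)*(0 - 10) = (-3 - 48)*(-10) = -51*(-10) = 510)
t + (234 + 7187)*(18560 - 3747) = 510 + (234 + 7187)*(18560 - 3747) = 510 + 7421*14813 = 510 + 109927273 = 109927783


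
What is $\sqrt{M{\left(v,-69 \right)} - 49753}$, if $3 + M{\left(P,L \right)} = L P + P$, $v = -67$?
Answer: $20 i \sqrt{113} \approx 212.6 i$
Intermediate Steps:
$M{\left(P,L \right)} = -3 + P + L P$ ($M{\left(P,L \right)} = -3 + \left(L P + P\right) = -3 + \left(P + L P\right) = -3 + P + L P$)
$\sqrt{M{\left(v,-69 \right)} - 49753} = \sqrt{\left(-3 - 67 - -4623\right) - 49753} = \sqrt{\left(-3 - 67 + 4623\right) - 49753} = \sqrt{4553 - 49753} = \sqrt{-45200} = 20 i \sqrt{113}$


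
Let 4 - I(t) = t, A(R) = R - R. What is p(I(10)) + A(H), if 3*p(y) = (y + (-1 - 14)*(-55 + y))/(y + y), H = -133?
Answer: -101/4 ≈ -25.250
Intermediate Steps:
A(R) = 0
I(t) = 4 - t
p(y) = (825 - 14*y)/(6*y) (p(y) = ((y + (-1 - 14)*(-55 + y))/(y + y))/3 = ((y - 15*(-55 + y))/((2*y)))/3 = ((y + (825 - 15*y))*(1/(2*y)))/3 = ((825 - 14*y)*(1/(2*y)))/3 = ((825 - 14*y)/(2*y))/3 = (825 - 14*y)/(6*y))
p(I(10)) + A(H) = (825 - 14*(4 - 1*10))/(6*(4 - 1*10)) + 0 = (825 - 14*(4 - 10))/(6*(4 - 10)) + 0 = (⅙)*(825 - 14*(-6))/(-6) + 0 = (⅙)*(-⅙)*(825 + 84) + 0 = (⅙)*(-⅙)*909 + 0 = -101/4 + 0 = -101/4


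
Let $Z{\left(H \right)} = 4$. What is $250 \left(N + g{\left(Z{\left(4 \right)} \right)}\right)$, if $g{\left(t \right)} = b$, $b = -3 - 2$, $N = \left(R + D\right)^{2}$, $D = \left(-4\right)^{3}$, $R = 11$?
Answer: $701000$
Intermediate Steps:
$D = -64$
$N = 2809$ ($N = \left(11 - 64\right)^{2} = \left(-53\right)^{2} = 2809$)
$b = -5$ ($b = -3 - 2 = -5$)
$g{\left(t \right)} = -5$
$250 \left(N + g{\left(Z{\left(4 \right)} \right)}\right) = 250 \left(2809 - 5\right) = 250 \cdot 2804 = 701000$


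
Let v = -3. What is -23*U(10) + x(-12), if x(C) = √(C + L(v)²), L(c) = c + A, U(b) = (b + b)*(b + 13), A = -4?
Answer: -10580 + √37 ≈ -10574.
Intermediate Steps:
U(b) = 2*b*(13 + b) (U(b) = (2*b)*(13 + b) = 2*b*(13 + b))
L(c) = -4 + c (L(c) = c - 4 = -4 + c)
x(C) = √(49 + C) (x(C) = √(C + (-4 - 3)²) = √(C + (-7)²) = √(C + 49) = √(49 + C))
-23*U(10) + x(-12) = -46*10*(13 + 10) + √(49 - 12) = -46*10*23 + √37 = -23*460 + √37 = -10580 + √37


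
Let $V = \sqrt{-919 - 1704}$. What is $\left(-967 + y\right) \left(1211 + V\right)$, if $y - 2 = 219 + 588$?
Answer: $-191338 - 158 i \sqrt{2623} \approx -1.9134 \cdot 10^{5} - 8092.0 i$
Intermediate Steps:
$y = 809$ ($y = 2 + \left(219 + 588\right) = 2 + 807 = 809$)
$V = i \sqrt{2623}$ ($V = \sqrt{-2623} = i \sqrt{2623} \approx 51.215 i$)
$\left(-967 + y\right) \left(1211 + V\right) = \left(-967 + 809\right) \left(1211 + i \sqrt{2623}\right) = - 158 \left(1211 + i \sqrt{2623}\right) = -191338 - 158 i \sqrt{2623}$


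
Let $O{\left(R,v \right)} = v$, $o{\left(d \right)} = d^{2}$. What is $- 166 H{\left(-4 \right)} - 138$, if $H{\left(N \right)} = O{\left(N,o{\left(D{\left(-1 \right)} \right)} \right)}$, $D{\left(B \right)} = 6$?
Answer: $-6114$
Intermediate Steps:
$H{\left(N \right)} = 36$ ($H{\left(N \right)} = 6^{2} = 36$)
$- 166 H{\left(-4 \right)} - 138 = \left(-166\right) 36 - 138 = -5976 - 138 = -6114$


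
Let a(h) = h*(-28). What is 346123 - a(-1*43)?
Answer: 344919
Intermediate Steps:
a(h) = -28*h
346123 - a(-1*43) = 346123 - (-28)*(-1*43) = 346123 - (-28)*(-43) = 346123 - 1*1204 = 346123 - 1204 = 344919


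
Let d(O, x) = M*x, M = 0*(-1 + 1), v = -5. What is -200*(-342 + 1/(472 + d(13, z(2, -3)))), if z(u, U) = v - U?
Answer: 4035575/59 ≈ 68400.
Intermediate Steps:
z(u, U) = -5 - U
M = 0 (M = 0*0 = 0)
d(O, x) = 0 (d(O, x) = 0*x = 0)
-200*(-342 + 1/(472 + d(13, z(2, -3)))) = -200*(-342 + 1/(472 + 0)) = -200*(-342 + 1/472) = -200*(-161423/472) = 4035575/59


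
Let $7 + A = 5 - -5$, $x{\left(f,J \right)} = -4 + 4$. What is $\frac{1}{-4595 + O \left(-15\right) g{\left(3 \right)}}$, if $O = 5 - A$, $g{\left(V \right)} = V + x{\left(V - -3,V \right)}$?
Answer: $- \frac{1}{4685} \approx -0.00021345$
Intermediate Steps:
$x{\left(f,J \right)} = 0$
$A = 3$ ($A = -7 + \left(5 - -5\right) = -7 + \left(5 + 5\right) = -7 + 10 = 3$)
$g{\left(V \right)} = V$ ($g{\left(V \right)} = V + 0 = V$)
$O = 2$ ($O = 5 - 3 = 2$)
$\frac{1}{-4595 + O \left(-15\right) g{\left(3 \right)}} = \frac{1}{-4595 + 2 \left(-15\right) 3} = \frac{1}{-4595 - 90} = \frac{1}{-4685} = - \frac{1}{4685}$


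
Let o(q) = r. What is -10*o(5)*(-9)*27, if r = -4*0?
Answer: 0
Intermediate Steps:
r = 0
o(q) = 0
-10*o(5)*(-9)*27 = -0*(-9)*27 = -10*0*27 = 0*27 = 0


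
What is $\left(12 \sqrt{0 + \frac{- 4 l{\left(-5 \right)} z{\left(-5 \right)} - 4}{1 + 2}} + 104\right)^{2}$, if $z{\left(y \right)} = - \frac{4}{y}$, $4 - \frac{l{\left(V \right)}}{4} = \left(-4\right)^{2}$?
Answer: $\frac{89984}{5} + \frac{1664 \sqrt{2805}}{5} \approx 35623.0$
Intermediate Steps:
$l{\left(V \right)} = -48$ ($l{\left(V \right)} = 16 - 4 \left(-4\right)^{2} = 16 - 64 = -48$)
$\left(12 \sqrt{0 + \frac{- 4 l{\left(-5 \right)} z{\left(-5 \right)} - 4}{1 + 2}} + 104\right)^{2} = \left(12 \sqrt{0 + \frac{\left(-4\right) \left(-48\right) \left(- \frac{4}{-5}\right) - 4}{1 + 2}} + 104\right)^{2} = \left(12 \sqrt{0 + \frac{192 \left(\left(-4\right) \left(- \frac{1}{5}\right)\right) - 4}{3}} + 104\right)^{2} = \left(12 \sqrt{0 + \left(192 \cdot \frac{4}{5} - 4\right) \frac{1}{3}} + 104\right)^{2} = \left(12 \sqrt{0 + \left(\frac{768}{5} - 4\right) \frac{1}{3}} + 104\right)^{2} = \left(12 \sqrt{0 + \frac{748}{5} \cdot \frac{1}{3}} + 104\right)^{2} = \left(12 \sqrt{0 + \frac{748}{15}} + 104\right)^{2} = \left(12 \sqrt{\frac{748}{15}} + 104\right)^{2} = \left(12 \frac{2 \sqrt{2805}}{15} + 104\right)^{2} = \left(\frac{8 \sqrt{2805}}{5} + 104\right)^{2} = \left(104 + \frac{8 \sqrt{2805}}{5}\right)^{2}$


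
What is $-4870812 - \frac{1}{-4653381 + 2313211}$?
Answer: $- \frac{11398528118039}{2340170} \approx -4.8708 \cdot 10^{6}$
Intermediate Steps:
$-4870812 - \frac{1}{-4653381 + 2313211} = -4870812 - \frac{1}{-2340170} = -4870812 - - \frac{1}{2340170} = -4870812 + \frac{1}{2340170} = - \frac{11398528118039}{2340170}$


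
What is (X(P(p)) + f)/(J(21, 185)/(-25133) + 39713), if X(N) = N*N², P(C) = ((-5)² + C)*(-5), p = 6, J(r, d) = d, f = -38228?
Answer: -94552934699/998106644 ≈ -94.732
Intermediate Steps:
P(C) = -125 - 5*C (P(C) = (25 + C)*(-5) = -125 - 5*C)
X(N) = N³
(X(P(p)) + f)/(J(21, 185)/(-25133) + 39713) = ((-125 - 5*6)³ - 38228)/(185/(-25133) + 39713) = ((-125 - 30)³ - 38228)/(185*(-1/25133) + 39713) = ((-155)³ - 38228)/(-185/25133 + 39713) = (-3723875 - 38228)/(998106644/25133) = -3762103*25133/998106644 = -94552934699/998106644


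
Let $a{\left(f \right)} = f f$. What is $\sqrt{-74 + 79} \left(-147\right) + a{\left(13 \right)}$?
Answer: $169 - 147 \sqrt{5} \approx -159.7$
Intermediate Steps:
$a{\left(f \right)} = f^{2}$
$\sqrt{-74 + 79} \left(-147\right) + a{\left(13 \right)} = \sqrt{-74 + 79} \left(-147\right) + 13^{2} = \sqrt{5} \left(-147\right) + 169 = - 147 \sqrt{5} + 169 = 169 - 147 \sqrt{5}$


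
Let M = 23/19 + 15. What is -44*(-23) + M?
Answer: 19536/19 ≈ 1028.2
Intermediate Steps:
M = 308/19 (M = 23*(1/19) + 15 = 23/19 + 15 = 308/19 ≈ 16.211)
-44*(-23) + M = -44*(-23) + 308/19 = 1012 + 308/19 = 19536/19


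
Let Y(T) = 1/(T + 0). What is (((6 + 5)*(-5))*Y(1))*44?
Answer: -2420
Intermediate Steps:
Y(T) = 1/T
(((6 + 5)*(-5))*Y(1))*44 = (((6 + 5)*(-5))/1)*44 = ((11*(-5))*1)*44 = -55*1*44 = -55*44 = -2420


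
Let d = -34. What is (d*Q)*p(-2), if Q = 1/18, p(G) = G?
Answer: 34/9 ≈ 3.7778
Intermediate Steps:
Q = 1/18 ≈ 0.055556
(d*Q)*p(-2) = -34*1/18*(-2) = -17/9*(-2) = 34/9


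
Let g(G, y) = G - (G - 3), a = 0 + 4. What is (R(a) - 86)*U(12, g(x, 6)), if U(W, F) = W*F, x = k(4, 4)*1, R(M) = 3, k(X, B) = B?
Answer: -2988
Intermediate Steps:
a = 4
x = 4 (x = 4*1 = 4)
g(G, y) = 3 (g(G, y) = G - (-3 + G) = G + (3 - G) = 3)
U(W, F) = F*W
(R(a) - 86)*U(12, g(x, 6)) = (3 - 86)*(3*12) = -83*36 = -2988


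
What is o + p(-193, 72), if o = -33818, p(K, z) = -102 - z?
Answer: -33992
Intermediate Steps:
o + p(-193, 72) = -33818 + (-102 - 1*72) = -33818 + (-102 - 72) = -33818 - 174 = -33992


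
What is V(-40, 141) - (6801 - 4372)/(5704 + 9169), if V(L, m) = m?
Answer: 2094664/14873 ≈ 140.84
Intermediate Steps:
V(-40, 141) - (6801 - 4372)/(5704 + 9169) = 141 - (6801 - 4372)/(5704 + 9169) = 141 - 2429/14873 = 2094664/14873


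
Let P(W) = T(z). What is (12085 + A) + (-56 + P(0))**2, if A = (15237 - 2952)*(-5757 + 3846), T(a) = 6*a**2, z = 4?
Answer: -23462950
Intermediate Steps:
A = -23476635 (A = 12285*(-1911) = -23476635)
P(W) = 96 (P(W) = 6*4**2 = 6*16 = 96)
(12085 + A) + (-56 + P(0))**2 = (12085 - 23476635) + (-56 + 96)**2 = -23464550 + 40**2 = -23464550 + 1600 = -23462950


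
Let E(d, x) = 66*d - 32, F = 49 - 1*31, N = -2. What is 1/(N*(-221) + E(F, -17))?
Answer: 1/1598 ≈ 0.00062578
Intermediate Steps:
F = 18 (F = 49 - 31 = 18)
E(d, x) = -32 + 66*d
1/(N*(-221) + E(F, -17)) = 1/(-2*(-221) + (-32 + 66*18)) = 1/(442 + (-32 + 1188)) = 1/(442 + 1156) = 1/1598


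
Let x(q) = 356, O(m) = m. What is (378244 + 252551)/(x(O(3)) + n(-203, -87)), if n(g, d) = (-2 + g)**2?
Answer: 210265/14127 ≈ 14.884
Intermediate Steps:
(378244 + 252551)/(x(O(3)) + n(-203, -87)) = (378244 + 252551)/(356 + (-2 - 203)**2) = 630795/(356 + (-205)**2) = 630795/(356 + 42025) = 630795/42381 = 630795*(1/42381) = 210265/14127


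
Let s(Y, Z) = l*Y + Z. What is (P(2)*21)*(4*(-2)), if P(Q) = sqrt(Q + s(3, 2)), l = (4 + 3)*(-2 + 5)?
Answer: -168*sqrt(67) ≈ -1375.1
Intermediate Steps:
l = 21 (l = 7*3 = 21)
s(Y, Z) = Z + 21*Y (s(Y, Z) = 21*Y + Z = Z + 21*Y)
P(Q) = sqrt(65 + Q) (P(Q) = sqrt(Q + (2 + 21*3)) = sqrt(Q + (2 + 63)) = sqrt(Q + 65) = sqrt(65 + Q))
(P(2)*21)*(4*(-2)) = (sqrt(65 + 2)*21)*(4*(-2)) = (sqrt(67)*21)*(-8) = (21*sqrt(67))*(-8) = -168*sqrt(67)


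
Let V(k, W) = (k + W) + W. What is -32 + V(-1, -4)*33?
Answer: -329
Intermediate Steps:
V(k, W) = k + 2*W (V(k, W) = (W + k) + W = k + 2*W)
-32 + V(-1, -4)*33 = -32 + (-1 + 2*(-4))*33 = -32 + (-1 - 8)*33 = -32 - 9*33 = -32 - 297 = -329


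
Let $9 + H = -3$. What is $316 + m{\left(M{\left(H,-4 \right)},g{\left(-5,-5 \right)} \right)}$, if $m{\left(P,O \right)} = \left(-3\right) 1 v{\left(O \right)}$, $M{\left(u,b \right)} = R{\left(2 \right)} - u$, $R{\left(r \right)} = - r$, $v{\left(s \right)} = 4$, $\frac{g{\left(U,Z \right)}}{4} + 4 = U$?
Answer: $304$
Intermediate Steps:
$H = -12$ ($H = -9 - 3 = -12$)
$g{\left(U,Z \right)} = -16 + 4 U$
$M{\left(u,b \right)} = -2 - u$ ($M{\left(u,b \right)} = \left(-1\right) 2 - u = -2 - u$)
$m{\left(P,O \right)} = -12$ ($m{\left(P,O \right)} = \left(-3\right) 1 \cdot 4 = \left(-3\right) 4 = -12$)
$316 + m{\left(M{\left(H,-4 \right)},g{\left(-5,-5 \right)} \right)} = 316 - 12 = 304$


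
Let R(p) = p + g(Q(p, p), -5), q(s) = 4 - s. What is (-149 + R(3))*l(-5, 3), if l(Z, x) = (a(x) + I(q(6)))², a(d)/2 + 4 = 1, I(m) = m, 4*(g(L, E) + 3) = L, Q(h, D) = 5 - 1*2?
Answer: -9488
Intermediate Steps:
Q(h, D) = 3 (Q(h, D) = 5 - 2 = 3)
g(L, E) = -3 + L/4
R(p) = -9/4 + p (R(p) = p + (-3 + (¼)*3) = p + (-3 + ¾) = p - 9/4 = -9/4 + p)
a(d) = -6 (a(d) = -8 + 2*1 = -8 + 2 = -6)
l(Z, x) = 64 (l(Z, x) = (-6 + (4 - 1*6))² = (-6 + (4 - 6))² = (-6 - 2)² = (-8)² = 64)
(-149 + R(3))*l(-5, 3) = (-149 + (-9/4 + 3))*64 = (-149 + ¾)*64 = -593/4*64 = -9488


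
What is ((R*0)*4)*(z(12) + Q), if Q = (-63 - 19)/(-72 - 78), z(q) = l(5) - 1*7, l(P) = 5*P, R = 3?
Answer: 0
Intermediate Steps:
z(q) = 18 (z(q) = 5*5 - 1*7 = 25 - 7 = 18)
Q = 41/75 (Q = -82/(-150) = -82*(-1/150) = 41/75 ≈ 0.54667)
((R*0)*4)*(z(12) + Q) = ((3*0)*4)*(18 + 41/75) = (0*4)*(1391/75) = 0*(1391/75) = 0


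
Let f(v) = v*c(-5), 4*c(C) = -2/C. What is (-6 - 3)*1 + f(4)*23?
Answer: ⅕ ≈ 0.20000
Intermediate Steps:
c(C) = -1/(2*C) (c(C) = (-2/C)/4 = -1/(2*C))
f(v) = v/10 (f(v) = v*(-½/(-5)) = v*(-½*(-⅕)) = v*(⅒) = v/10)
(-6 - 3)*1 + f(4)*23 = (-6 - 3)*1 + ((⅒)*4)*23 = -9*1 + (⅖)*23 = -9 + 46/5 = ⅕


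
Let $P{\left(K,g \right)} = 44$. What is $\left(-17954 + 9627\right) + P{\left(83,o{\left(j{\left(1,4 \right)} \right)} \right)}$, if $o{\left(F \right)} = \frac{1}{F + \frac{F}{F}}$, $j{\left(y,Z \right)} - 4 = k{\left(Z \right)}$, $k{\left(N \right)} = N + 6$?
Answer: $-8283$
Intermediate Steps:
$k{\left(N \right)} = 6 + N$
$j{\left(y,Z \right)} = 10 + Z$ ($j{\left(y,Z \right)} = 4 + \left(6 + Z\right) = 10 + Z$)
$o{\left(F \right)} = \frac{1}{1 + F}$ ($o{\left(F \right)} = \frac{1}{F + 1} = \frac{1}{1 + F}$)
$\left(-17954 + 9627\right) + P{\left(83,o{\left(j{\left(1,4 \right)} \right)} \right)} = \left(-17954 + 9627\right) + 44 = -8327 + 44 = -8283$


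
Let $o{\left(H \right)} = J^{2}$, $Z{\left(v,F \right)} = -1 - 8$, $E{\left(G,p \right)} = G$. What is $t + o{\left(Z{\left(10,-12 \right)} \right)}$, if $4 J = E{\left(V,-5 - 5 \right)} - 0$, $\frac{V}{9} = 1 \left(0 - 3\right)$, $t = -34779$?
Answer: $- \frac{555735}{16} \approx -34733.0$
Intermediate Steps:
$V = -27$ ($V = 9 \cdot 1 \left(0 - 3\right) = 9 \cdot 1 \left(-3\right) = 9 \left(-3\right) = -27$)
$J = - \frac{27}{4}$ ($J = \frac{-27 - 0}{4} = \frac{-27 + 0}{4} = \frac{1}{4} \left(-27\right) = - \frac{27}{4} \approx -6.75$)
$Z{\left(v,F \right)} = -9$ ($Z{\left(v,F \right)} = -1 - 8 = -9$)
$o{\left(H \right)} = \frac{729}{16}$ ($o{\left(H \right)} = \left(- \frac{27}{4}\right)^{2} = \frac{729}{16}$)
$t + o{\left(Z{\left(10,-12 \right)} \right)} = -34779 + \frac{729}{16} = - \frac{555735}{16}$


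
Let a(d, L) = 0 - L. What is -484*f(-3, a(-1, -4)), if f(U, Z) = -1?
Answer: 484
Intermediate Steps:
a(d, L) = -L
-484*f(-3, a(-1, -4)) = -484*(-1) = 484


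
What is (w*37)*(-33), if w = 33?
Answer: -40293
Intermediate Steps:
(w*37)*(-33) = (33*37)*(-33) = 1221*(-33) = -40293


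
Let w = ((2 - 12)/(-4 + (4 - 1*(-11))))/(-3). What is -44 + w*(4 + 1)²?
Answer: -1202/33 ≈ -36.424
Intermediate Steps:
w = 10/33 (w = -10/(-4 + (4 + 11))*(-⅓) = -10/(-4 + 15)*(-⅓) = -10/11*(-⅓) = 10/33 ≈ 0.30303)
-44 + w*(4 + 1)² = -44 + 10*(4 + 1)²/33 = -44 + (10/33)*5² = -44 + (10/33)*25 = -44 + 250/33 = -1202/33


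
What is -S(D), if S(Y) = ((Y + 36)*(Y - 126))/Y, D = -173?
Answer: 40963/173 ≈ 236.78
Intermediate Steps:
S(Y) = (-126 + Y)*(36 + Y)/Y (S(Y) = ((36 + Y)*(-126 + Y))/Y = ((-126 + Y)*(36 + Y))/Y = (-126 + Y)*(36 + Y)/Y)
-S(D) = -(-90 - 173 - 4536/(-173)) = -(-90 - 173 - 4536*(-1/173)) = -(-90 - 173 + 4536/173) = -1*(-40963/173) = 40963/173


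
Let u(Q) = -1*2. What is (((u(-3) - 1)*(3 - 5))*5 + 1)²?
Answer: 961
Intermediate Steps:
u(Q) = -2
(((u(-3) - 1)*(3 - 5))*5 + 1)² = (((-2 - 1)*(3 - 5))*5 + 1)² = (-3*(-2)*5 + 1)² = (6*5 + 1)² = (30 + 1)² = 31² = 961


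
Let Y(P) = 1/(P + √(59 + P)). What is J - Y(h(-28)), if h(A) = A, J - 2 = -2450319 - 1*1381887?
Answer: -2885649584/753 + √31/753 ≈ -3.8322e+6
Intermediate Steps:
J = -3832204 (J = 2 + (-2450319 - 1*1381887) = 2 + (-2450319 - 1381887) = 2 - 3832206 = -3832204)
J - Y(h(-28)) = -3832204 - 1/(-28 + √(59 - 28)) = -3832204 - 1/(-28 + √31)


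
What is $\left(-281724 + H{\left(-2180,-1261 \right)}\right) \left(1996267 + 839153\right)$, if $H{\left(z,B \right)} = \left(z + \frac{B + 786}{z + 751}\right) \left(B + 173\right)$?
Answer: $\frac{8467298391704880}{1429} \approx 5.9253 \cdot 10^{12}$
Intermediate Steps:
$H{\left(z,B \right)} = \left(173 + B\right) \left(z + \frac{786 + B}{751 + z}\right)$ ($H{\left(z,B \right)} = \left(z + \frac{786 + B}{751 + z}\right) \left(173 + B\right) = \left(173 + B\right) \left(z + \frac{786 + B}{751 + z}\right)$)
$\left(-281724 + H{\left(-2180,-1261 \right)}\right) \left(1996267 + 839153\right) = \left(-281724 + \frac{135978 + \left(-1261\right)^{2} + 173 \left(-2180\right)^{2} + 959 \left(-1261\right) + 129923 \left(-2180\right) - 1261 \left(-2180\right)^{2} + 751 \left(-1261\right) \left(-2180\right)}{751 - 2180}\right) \left(1996267 + 839153\right) = \left(-281724 + \frac{135978 + 1590121 + 173 \cdot 4752400 - 1209299 - 283232140 - 5992776400 + 2064483980}{-1429}\right) 2835420 = \left(-281724 - \frac{135978 + 1590121 + 822165200 - 1209299 - 283232140 - 5992776400 + 2064483980}{1429}\right) 2835420 = \left(-281724 - - \frac{3388842560}{1429}\right) 2835420 = \left(-281724 + \frac{3388842560}{1429}\right) 2835420 = \frac{2986258964}{1429} \cdot 2835420 = \frac{8467298391704880}{1429}$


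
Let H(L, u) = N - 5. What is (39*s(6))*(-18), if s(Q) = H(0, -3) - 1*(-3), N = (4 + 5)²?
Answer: -55458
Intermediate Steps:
N = 81 (N = 9² = 81)
H(L, u) = 76 (H(L, u) = 81 - 5 = 76)
s(Q) = 79 (s(Q) = 76 - 1*(-3) = 76 + 3 = 79)
(39*s(6))*(-18) = (39*79)*(-18) = 3081*(-18) = -55458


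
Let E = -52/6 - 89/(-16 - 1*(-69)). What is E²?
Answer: 2706025/25281 ≈ 107.04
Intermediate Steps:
E = -1645/159 (E = -52*⅙ - 89/(-16 + 69) = -26/3 - 89/53 = -1645/159 ≈ -10.346)
E² = (-1645/159)² = 2706025/25281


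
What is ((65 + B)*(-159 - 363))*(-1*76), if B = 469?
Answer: 21184848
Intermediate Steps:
((65 + B)*(-159 - 363))*(-1*76) = ((65 + 469)*(-159 - 363))*(-1*76) = (534*(-522))*(-76) = -278748*(-76) = 21184848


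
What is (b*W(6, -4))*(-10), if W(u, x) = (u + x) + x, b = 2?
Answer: 40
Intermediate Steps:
W(u, x) = u + 2*x
(b*W(6, -4))*(-10) = (2*(6 + 2*(-4)))*(-10) = (2*(6 - 8))*(-10) = (2*(-2))*(-10) = -4*(-10) = 40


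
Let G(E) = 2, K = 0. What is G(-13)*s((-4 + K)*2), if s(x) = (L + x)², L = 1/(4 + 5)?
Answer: 10082/81 ≈ 124.47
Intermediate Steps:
L = ⅑ (L = 1/9 = ⅑ ≈ 0.11111)
s(x) = (⅑ + x)²
G(-13)*s((-4 + K)*2) = 2*((1 + 9*((-4 + 0)*2))²/81) = 2*((1 + 9*(-4*2))²/81) = 2*((1 + 9*(-8))²/81) = 2*((1 - 72)²/81) = 2*((1/81)*(-71)²) = 2*((1/81)*5041) = 2*(5041/81) = 10082/81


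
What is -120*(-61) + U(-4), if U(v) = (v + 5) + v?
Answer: 7317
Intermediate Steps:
U(v) = 5 + 2*v (U(v) = (5 + v) + v = 5 + 2*v)
-120*(-61) + U(-4) = -120*(-61) + (5 + 2*(-4)) = 7320 + (5 - 8) = 7320 - 3 = 7317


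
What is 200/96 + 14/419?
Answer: 10643/5028 ≈ 2.1167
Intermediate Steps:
200/96 + 14/419 = 200*(1/96) + 14*(1/419) = 25/12 + 14/419 = 10643/5028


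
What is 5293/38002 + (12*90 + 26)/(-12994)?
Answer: 13373515/246898994 ≈ 0.054166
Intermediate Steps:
5293/38002 + (12*90 + 26)/(-12994) = 5293*(1/38002) + (1080 + 26)*(-1/12994) = 5293/38002 + 1106*(-1/12994) = 5293/38002 - 553/6497 = 13373515/246898994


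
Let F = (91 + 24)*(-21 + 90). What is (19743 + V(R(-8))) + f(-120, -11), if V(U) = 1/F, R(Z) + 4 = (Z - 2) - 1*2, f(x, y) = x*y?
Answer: 167134906/7935 ≈ 21063.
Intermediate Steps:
R(Z) = -8 + Z (R(Z) = -4 + ((Z - 2) - 1*2) = -4 + ((-2 + Z) - 2) = -4 + (-4 + Z) = -8 + Z)
F = 7935 (F = 115*69 = 7935)
V(U) = 1/7935
(19743 + V(R(-8))) + f(-120, -11) = (19743 + 1/7935) - 120*(-11) = 156660706/7935 + 1320 = 167134906/7935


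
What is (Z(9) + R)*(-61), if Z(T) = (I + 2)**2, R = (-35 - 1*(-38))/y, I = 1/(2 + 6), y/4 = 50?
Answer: -442189/1600 ≈ -276.37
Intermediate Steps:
y = 200 (y = 4*50 = 200)
I = 1/8 ≈ 0.12500
R = 3/200 (R = (-35 - 1*(-38))/200 = (-35 + 38)*(1/200) = 3*(1/200) = 3/200 ≈ 0.015000)
Z(T) = 289/64 (Z(T) = (1/8 + 2)**2 = (17/8)**2 = 289/64)
(Z(9) + R)*(-61) = (289/64 + 3/200)*(-61) = (7249/1600)*(-61) = -442189/1600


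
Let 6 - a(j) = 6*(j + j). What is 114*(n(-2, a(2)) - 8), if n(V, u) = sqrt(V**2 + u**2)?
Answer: -912 + 228*sqrt(82) ≈ 1152.6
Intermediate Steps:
a(j) = 6 - 12*j (a(j) = 6 - 6*(j + j) = 6 - 6*2*j = 6 - 12*j)
114*(n(-2, a(2)) - 8) = 114*(sqrt((-2)**2 + (6 - 12*2)**2) - 8) = 114*(sqrt(4 + (6 - 24)**2) - 8) = 114*(sqrt(4 + (-18)**2) - 8) = 114*(sqrt(4 + 324) - 8) = 114*(sqrt(328) - 8) = 114*(2*sqrt(82) - 8) = 114*(-8 + 2*sqrt(82)) = -912 + 228*sqrt(82)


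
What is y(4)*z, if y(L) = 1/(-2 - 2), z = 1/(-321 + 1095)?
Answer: -1/3096 ≈ -0.00032300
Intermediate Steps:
z = 1/774 ≈ 0.0012920
y(L) = -¼ (y(L) = 1/(-4) = -¼)
y(4)*z = -¼*1/774 = -1/3096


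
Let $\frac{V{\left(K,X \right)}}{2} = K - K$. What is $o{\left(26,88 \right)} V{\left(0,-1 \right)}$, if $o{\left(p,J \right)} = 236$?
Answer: $0$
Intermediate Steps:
$V{\left(K,X \right)} = 0$ ($V{\left(K,X \right)} = 2 \left(K - K\right) = 2 \cdot 0 = 0$)
$o{\left(26,88 \right)} V{\left(0,-1 \right)} = 236 \cdot 0 = 0$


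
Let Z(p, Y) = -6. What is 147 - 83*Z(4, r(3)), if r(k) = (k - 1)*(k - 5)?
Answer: 645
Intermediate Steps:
r(k) = (-1 + k)*(-5 + k)
147 - 83*Z(4, r(3)) = 147 - 83*(-6) = 147 + 498 = 645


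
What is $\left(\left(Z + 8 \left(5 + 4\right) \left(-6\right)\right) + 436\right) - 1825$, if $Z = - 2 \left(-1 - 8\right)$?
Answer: $-1803$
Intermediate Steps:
$Z = 18$ ($Z = \left(-2\right) \left(-9\right) = 18$)
$\left(\left(Z + 8 \left(5 + 4\right) \left(-6\right)\right) + 436\right) - 1825 = \left(\left(18 + 8 \left(5 + 4\right) \left(-6\right)\right) + 436\right) - 1825 = \left(\left(18 + 8 \cdot 9 \left(-6\right)\right) + 436\right) - 1825 = \left(\left(18 + 72 \left(-6\right)\right) + 436\right) - 1825 = \left(\left(18 - 432\right) + 436\right) - 1825 = \left(-414 + 436\right) - 1825 = 22 - 1825 = -1803$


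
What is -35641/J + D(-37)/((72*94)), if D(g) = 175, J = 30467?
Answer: -235886563/206200656 ≈ -1.1440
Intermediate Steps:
-35641/J + D(-37)/((72*94)) = -35641/30467 + 175/((72*94)) = -35641*1/30467 + 175/6768 = -35641/30467 + 175*(1/6768) = -35641/30467 + 175/6768 = -235886563/206200656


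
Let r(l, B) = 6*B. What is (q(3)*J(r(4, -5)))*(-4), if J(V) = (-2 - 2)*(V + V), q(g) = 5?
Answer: -4800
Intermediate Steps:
J(V) = -8*V
(q(3)*J(r(4, -5)))*(-4) = (5*(-48*(-5)))*(-4) = (5*(-8*(-30)))*(-4) = (5*240)*(-4) = 1200*(-4) = -4800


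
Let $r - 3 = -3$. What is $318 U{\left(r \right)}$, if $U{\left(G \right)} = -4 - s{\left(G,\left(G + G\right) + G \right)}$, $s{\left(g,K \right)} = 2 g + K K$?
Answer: $-1272$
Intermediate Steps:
$r = 0$ ($r = 3 - 3 = 0$)
$s{\left(g,K \right)} = K^{2} + 2 g$ ($s{\left(g,K \right)} = 2 g + K^{2} = K^{2} + 2 g$)
$U{\left(G \right)} = -4 - 9 G^{2} - 2 G$ ($U{\left(G \right)} = -4 - \left(\left(\left(G + G\right) + G\right)^{2} + 2 G\right) = -4 - \left(\left(2 G + G\right)^{2} + 2 G\right) = -4 - \left(\left(3 G\right)^{2} + 2 G\right) = -4 - \left(9 G^{2} + 2 G\right) = -4 - \left(2 G + 9 G^{2}\right) = -4 - 9 G^{2} - 2 G$)
$318 U{\left(r \right)} = 318 \left(-4 - 9 \cdot 0^{2} - 0\right) = 318 \left(-4 - 0 + 0\right) = 318 \left(-4 + 0 + 0\right) = 318 \left(-4\right) = -1272$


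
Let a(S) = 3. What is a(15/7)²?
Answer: 9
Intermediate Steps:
a(15/7)² = 3² = 9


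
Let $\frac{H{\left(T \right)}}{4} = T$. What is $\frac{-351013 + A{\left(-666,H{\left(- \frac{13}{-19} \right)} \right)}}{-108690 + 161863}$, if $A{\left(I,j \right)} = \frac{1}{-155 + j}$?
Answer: $- \frac{1015480628}{153829489} \approx -6.6013$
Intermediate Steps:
$H{\left(T \right)} = 4 T$
$\frac{-351013 + A{\left(-666,H{\left(- \frac{13}{-19} \right)} \right)}}{-108690 + 161863} = \frac{-351013 + \frac{1}{-155 + 4 \left(- \frac{13}{-19}\right)}}{-108690 + 161863} = \frac{-351013 + \frac{1}{-155 + 4 \left(\left(-13\right) \left(- \frac{1}{19}\right)\right)}}{53173} = \left(-351013 + \frac{1}{-155 + 4 \cdot \frac{13}{19}}\right) \frac{1}{53173} = \left(-351013 + \frac{1}{-155 + \frac{52}{19}}\right) \frac{1}{53173} = \left(-351013 + \frac{1}{- \frac{2893}{19}}\right) \frac{1}{53173} = \left(-351013 - \frac{19}{2893}\right) \frac{1}{53173} = \left(- \frac{1015480628}{2893}\right) \frac{1}{53173} = - \frac{1015480628}{153829489}$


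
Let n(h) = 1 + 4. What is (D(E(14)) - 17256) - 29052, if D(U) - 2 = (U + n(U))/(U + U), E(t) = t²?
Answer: -18151751/392 ≈ -46306.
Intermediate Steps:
n(h) = 5
D(U) = 2 + (5 + U)/(2*U) (D(U) = 2 + (U + 5)/(U + U) = 2 + (5 + U)/((2*U)) = 2 + (5 + U)*(1/(2*U)) = 2 + (5 + U)/(2*U))
(D(E(14)) - 17256) - 29052 = (5*(1 + 14²)/(2*(14²)) - 17256) - 29052 = ((5/2)*(1 + 196)/196 - 17256) - 29052 = ((5/2)*(1/196)*197 - 17256) - 29052 = (985/392 - 17256) - 29052 = -6763367/392 - 29052 = -18151751/392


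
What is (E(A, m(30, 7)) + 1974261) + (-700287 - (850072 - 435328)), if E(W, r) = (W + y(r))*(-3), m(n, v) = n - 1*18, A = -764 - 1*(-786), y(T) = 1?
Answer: 859161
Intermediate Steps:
A = 22 (A = -764 + 786 = 22)
m(n, v) = -18 + n (m(n, v) = n - 18 = -18 + n)
E(W, r) = -3 - 3*W (E(W, r) = (W + 1)*(-3) = (1 + W)*(-3) = -3 - 3*W)
(E(A, m(30, 7)) + 1974261) + (-700287 - (850072 - 435328)) = ((-3 - 3*22) + 1974261) + (-700287 - (850072 - 435328)) = ((-3 - 66) + 1974261) + (-700287 - 1*414744) = (-69 + 1974261) + (-700287 - 414744) = 1974192 - 1115031 = 859161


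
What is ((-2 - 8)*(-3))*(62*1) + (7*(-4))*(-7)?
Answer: 2056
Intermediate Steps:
((-2 - 8)*(-3))*(62*1) + (7*(-4))*(-7) = -10*(-3)*62 - 28*(-7) = 30*62 + 196 = 1860 + 196 = 2056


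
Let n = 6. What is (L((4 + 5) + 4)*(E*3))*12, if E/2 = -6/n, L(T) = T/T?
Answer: -72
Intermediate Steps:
L(T) = 1
E = -2 (E = 2*(-6/6) = 2*(-6*1/6) = 2*(-1) = -2)
(L((4 + 5) + 4)*(E*3))*12 = (1*(-2*3))*12 = (1*(-6))*12 = -6*12 = -72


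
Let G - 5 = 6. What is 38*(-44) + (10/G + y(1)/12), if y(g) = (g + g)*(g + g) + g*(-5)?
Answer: -220595/132 ≈ -1671.2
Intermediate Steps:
G = 11 (G = 5 + 6 = 11)
y(g) = -5*g + 4*g**2 (y(g) = (2*g)*(2*g) - 5*g = 4*g**2 - 5*g = -5*g + 4*g**2)
38*(-44) + (10/G + y(1)/12) = 38*(-44) + (10/11 + (1*(-5 + 4*1))/12) = -1672 + (10*(1/11) + (1*(-5 + 4))*(1/12)) = -1672 + (10/11 + (1*(-1))*(1/12)) = -1672 + (10/11 - 1*1/12) = -1672 + (10/11 - 1/12) = -1672 + 109/132 = -220595/132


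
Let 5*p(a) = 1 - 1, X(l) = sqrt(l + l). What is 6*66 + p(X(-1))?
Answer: 396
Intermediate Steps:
X(l) = sqrt(2)*sqrt(l) (X(l) = sqrt(2*l) = sqrt(2)*sqrt(l))
p(a) = 0 (p(a) = (1 - 1)/5 = (1/5)*0 = 0)
6*66 + p(X(-1)) = 6*66 + 0 = 396 + 0 = 396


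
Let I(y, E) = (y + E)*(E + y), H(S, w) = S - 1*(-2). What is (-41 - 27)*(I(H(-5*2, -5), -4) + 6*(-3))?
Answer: -8568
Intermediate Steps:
H(S, w) = 2 + S (H(S, w) = S + 2 = 2 + S)
I(y, E) = (E + y)**2 (I(y, E) = (E + y)*(E + y) = (E + y)**2)
(-41 - 27)*(I(H(-5*2, -5), -4) + 6*(-3)) = (-41 - 27)*((-4 + (2 - 5*2))**2 + 6*(-3)) = -68*((-4 + (2 - 10))**2 - 18) = -68*((-4 - 8)**2 - 18) = -68*((-12)**2 - 18) = -68*(144 - 18) = -68*126 = -8568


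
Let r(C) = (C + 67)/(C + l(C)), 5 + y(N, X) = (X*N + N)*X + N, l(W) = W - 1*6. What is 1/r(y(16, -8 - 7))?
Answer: 3368/1719 ≈ 1.9593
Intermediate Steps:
l(W) = -6 + W (l(W) = W - 6 = -6 + W)
y(N, X) = -5 + N + X*(N + N*X) (y(N, X) = -5 + ((X*N + N)*X + N) = -5 + ((N*X + N)*X + N) = -5 + ((N + N*X)*X + N) = -5 + (X*(N + N*X) + N) = -5 + (N + X*(N + N*X)) = -5 + N + X*(N + N*X))
r(C) = (67 + C)/(-6 + 2*C) (r(C) = (C + 67)/(C + (-6 + C)) = (67 + C)/(-6 + 2*C))
1/r(y(16, -8 - 7)) = 1/((67 + (-5 + 16 + 16*(-8 - 7) + 16*(-8 - 7)²))/(2*(-3 + (-5 + 16 + 16*(-8 - 7) + 16*(-8 - 7)²)))) = 1/((67 + (-5 + 16 + 16*(-15) + 16*(-15)²))/(2*(-3 + (-5 + 16 + 16*(-15) + 16*(-15)²)))) = 1/((67 + (-5 + 16 - 240 + 16*225))/(2*(-3 + (-5 + 16 - 240 + 16*225)))) = 1/((67 + (-5 + 16 - 240 + 3600))/(2*(-3 + (-5 + 16 - 240 + 3600)))) = 1/((67 + 3371)/(2*(-3 + 3371))) = 1/((½)*3438/3368) = 1/((½)*(1/3368)*3438) = 1/(1719/3368) = 3368/1719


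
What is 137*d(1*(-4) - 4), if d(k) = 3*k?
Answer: -3288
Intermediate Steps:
137*d(1*(-4) - 4) = 137*(3*(1*(-4) - 4)) = 137*(3*(-4 - 4)) = 137*(3*(-8)) = 137*(-24) = -3288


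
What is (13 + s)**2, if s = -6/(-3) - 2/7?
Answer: 10609/49 ≈ 216.51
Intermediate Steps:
s = 12/7 (s = -6*(-1/3) - 2*1/7 = 2 - 2/7 = 12/7 ≈ 1.7143)
(13 + s)**2 = (13 + 12/7)**2 = (103/7)**2 = 10609/49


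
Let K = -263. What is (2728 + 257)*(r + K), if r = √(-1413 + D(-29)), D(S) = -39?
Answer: -785055 + 65670*I*√3 ≈ -7.8506e+5 + 1.1374e+5*I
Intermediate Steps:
r = 22*I*√3 (r = √(-1413 - 39) = √(-1452) = 22*I*√3 ≈ 38.105*I)
(2728 + 257)*(r + K) = (2728 + 257)*(22*I*√3 - 263) = 2985*(-263 + 22*I*√3) = -785055 + 65670*I*√3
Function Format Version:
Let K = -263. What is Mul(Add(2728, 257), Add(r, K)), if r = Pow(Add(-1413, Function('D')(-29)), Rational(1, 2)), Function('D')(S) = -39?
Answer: Add(-785055, Mul(65670, I, Pow(3, Rational(1, 2)))) ≈ Add(-7.8506e+5, Mul(1.1374e+5, I))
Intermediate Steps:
r = Mul(22, I, Pow(3, Rational(1, 2))) (r = Pow(Add(-1413, -39), Rational(1, 2)) = Pow(-1452, Rational(1, 2)) = Mul(22, I, Pow(3, Rational(1, 2))) ≈ Mul(38.105, I))
Mul(Add(2728, 257), Add(r, K)) = Mul(Add(2728, 257), Add(Mul(22, I, Pow(3, Rational(1, 2))), -263)) = Mul(2985, Add(-263, Mul(22, I, Pow(3, Rational(1, 2))))) = Add(-785055, Mul(65670, I, Pow(3, Rational(1, 2))))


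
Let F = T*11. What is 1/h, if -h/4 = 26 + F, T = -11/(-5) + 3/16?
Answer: -20/4181 ≈ -0.0047835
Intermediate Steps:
T = 191/80 (T = -11*(-⅕) + 3*(1/16) = 11/5 + 3/16 = 191/80 ≈ 2.3875)
F = 2101/80 (F = (191/80)*11 = 2101/80 ≈ 26.263)
h = -4181/20 (h = -4*(26 + 2101/80) = -4*4181/80 = -4181/20 ≈ -209.05)
1/h = 1/(-4181/20) = -20/4181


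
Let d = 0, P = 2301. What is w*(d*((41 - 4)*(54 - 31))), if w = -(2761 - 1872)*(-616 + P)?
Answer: 0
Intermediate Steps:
w = -1497965 (w = -(2761 - 1872)*(-616 + 2301) = -889*1685 = -1*1497965 = -1497965)
w*(d*((41 - 4)*(54 - 31))) = -0*(41 - 4)*(54 - 31) = -0*37*23 = -0*851 = -1497965*0 = 0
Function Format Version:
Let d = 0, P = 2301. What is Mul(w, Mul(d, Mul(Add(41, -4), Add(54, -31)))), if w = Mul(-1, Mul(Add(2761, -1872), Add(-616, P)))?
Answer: 0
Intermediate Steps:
w = -1497965 (w = Mul(-1, Mul(Add(2761, -1872), Add(-616, 2301))) = Mul(-1, Mul(889, 1685)) = Mul(-1, 1497965) = -1497965)
Mul(w, Mul(d, Mul(Add(41, -4), Add(54, -31)))) = Mul(-1497965, Mul(0, Mul(Add(41, -4), Add(54, -31)))) = Mul(-1497965, Mul(0, Mul(37, 23))) = Mul(-1497965, Mul(0, 851)) = Mul(-1497965, 0) = 0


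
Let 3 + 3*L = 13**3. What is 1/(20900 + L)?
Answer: 3/64894 ≈ 4.6229e-5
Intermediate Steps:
L = 2194/3 (L = -1 + (1/3)*13**3 = -1 + (1/3)*2197 = -1 + 2197/3 = 2194/3 ≈ 731.33)
1/(20900 + L) = 1/(20900 + 2194/3) = 1/(64894/3) = 3/64894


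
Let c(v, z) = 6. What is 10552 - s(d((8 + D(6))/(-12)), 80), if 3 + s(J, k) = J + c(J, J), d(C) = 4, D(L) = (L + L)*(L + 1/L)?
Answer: 10545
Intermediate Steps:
D(L) = 2*L*(L + 1/L) (D(L) = (2*L)*(L + 1/L) = 2*L*(L + 1/L))
s(J, k) = 3 + J (s(J, k) = -3 + (J + 6) = -3 + (6 + J) = 3 + J)
10552 - s(d((8 + D(6))/(-12)), 80) = 10552 - (3 + 4) = 10552 - 1*7 = 10552 - 7 = 10545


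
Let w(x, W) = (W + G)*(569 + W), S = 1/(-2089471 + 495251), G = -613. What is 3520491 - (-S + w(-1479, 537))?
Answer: 5746440918339/1594220 ≈ 3.6045e+6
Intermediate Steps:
S = -1/1594220 (S = 1/(-1594220) = -1/1594220 ≈ -6.2727e-7)
w(x, W) = (-613 + W)*(569 + W) (w(x, W) = (W - 613)*(569 + W) = (-613 + W)*(569 + W))
3520491 - (-S + w(-1479, 537)) = 3520491 - (-1*(-1/1594220) + (-348797 + 537² - 44*537)) = 3520491 - (1/1594220 + (-348797 + 288369 - 23628)) = 3520491 - (1/1594220 - 84056) = 3520491 - 1*(-134003756319/1594220) = 3520491 + 134003756319/1594220 = 5746440918339/1594220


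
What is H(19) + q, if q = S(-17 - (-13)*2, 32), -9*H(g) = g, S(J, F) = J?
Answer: 62/9 ≈ 6.8889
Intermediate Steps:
H(g) = -g/9
q = 9 (q = -17 - (-13)*2 = -17 - 1*(-26) = -17 + 26 = 9)
H(19) + q = -⅑*19 + 9 = -19/9 + 9 = 62/9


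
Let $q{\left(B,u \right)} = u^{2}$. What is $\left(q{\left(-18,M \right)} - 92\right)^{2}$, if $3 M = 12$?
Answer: $5776$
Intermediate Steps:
$M = 4$ ($M = \frac{1}{3} \cdot 12 = 4$)
$\left(q{\left(-18,M \right)} - 92\right)^{2} = \left(4^{2} - 92\right)^{2} = \left(16 - 92\right)^{2} = \left(-76\right)^{2} = 5776$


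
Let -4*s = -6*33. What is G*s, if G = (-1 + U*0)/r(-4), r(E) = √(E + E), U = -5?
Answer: 99*I*√2/8 ≈ 17.501*I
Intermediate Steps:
s = 99/2 (s = -(-3)*33/2 = -¼*(-198) = 99/2 ≈ 49.500)
r(E) = √2*√E (r(E) = √(2*E) = √2*√E)
G = I*√2/4 (G = (-1 - 5*0)/((√2*√(-4))) = (-1 + 0)/((√2*(2*I))) = -1/(2*I*√2) = -(-1)*I*√2/4 = I*√2/4 ≈ 0.35355*I)
G*s = (I*√2/4)*(99/2) = 99*I*√2/8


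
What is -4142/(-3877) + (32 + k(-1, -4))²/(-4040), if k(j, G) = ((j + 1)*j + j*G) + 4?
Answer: 263262/391577 ≈ 0.67231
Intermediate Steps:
k(j, G) = 4 + G*j + j*(1 + j) (k(j, G) = ((1 + j)*j + G*j) + 4 = (j*(1 + j) + G*j) + 4 = (G*j + j*(1 + j)) + 4 = 4 + G*j + j*(1 + j))
-4142/(-3877) + (32 + k(-1, -4))²/(-4040) = -4142/(-3877) + (32 + (4 - 1 + (-1)² - 4*(-1)))²/(-4040) = -4142*(-1/3877) + (32 + (4 - 1 + 1 + 4))²*(-1/4040) = 4142/3877 + (32 + 8)²*(-1/4040) = 4142/3877 + 40²*(-1/4040) = 4142/3877 + 1600*(-1/4040) = 4142/3877 - 40/101 = 263262/391577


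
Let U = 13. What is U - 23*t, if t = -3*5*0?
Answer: 13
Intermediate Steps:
t = 0 (t = -15*0 = 0)
U - 23*t = 13 - 23*0 = 13 + 0 = 13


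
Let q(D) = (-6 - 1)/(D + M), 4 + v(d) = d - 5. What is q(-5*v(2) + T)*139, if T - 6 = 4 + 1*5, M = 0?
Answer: -973/50 ≈ -19.460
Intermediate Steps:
T = 15 (T = 6 + (4 + 1*5) = 6 + (4 + 5) = 6 + 9 = 15)
v(d) = -9 + d (v(d) = -4 + (d - 5) = -4 + (-5 + d) = -9 + d)
q(D) = -7/D (q(D) = (-6 - 1)/(D + 0) = -7/D)
q(-5*v(2) + T)*139 = -7/(-5*(-9 + 2) + 15)*139 = -7/(-5*(-7) + 15)*139 = -7/(35 + 15)*139 = -7/50*139 = -973/50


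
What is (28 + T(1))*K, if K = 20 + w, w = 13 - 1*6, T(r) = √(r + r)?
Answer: 756 + 27*√2 ≈ 794.18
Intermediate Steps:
T(r) = √2*√r (T(r) = √(2*r) = √2*√r)
w = 7 (w = 13 - 6 = 7)
K = 27 (K = 20 + 7 = 27)
(28 + T(1))*K = (28 + √2*√1)*27 = (28 + √2*1)*27 = (28 + √2)*27 = 756 + 27*√2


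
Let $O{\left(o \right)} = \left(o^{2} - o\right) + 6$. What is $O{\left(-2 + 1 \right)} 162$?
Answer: $1296$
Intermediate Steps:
$O{\left(o \right)} = 6 + o^{2} - o$
$O{\left(-2 + 1 \right)} 162 = \left(6 + \left(-2 + 1\right)^{2} - \left(-2 + 1\right)\right) 162 = \left(6 + \left(-1\right)^{2} - -1\right) 162 = \left(6 + 1 + 1\right) 162 = 8 \cdot 162 = 1296$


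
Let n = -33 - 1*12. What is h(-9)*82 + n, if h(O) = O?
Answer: -783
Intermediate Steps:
n = -45 (n = -33 - 12 = -45)
h(-9)*82 + n = -9*82 - 45 = -738 - 45 = -783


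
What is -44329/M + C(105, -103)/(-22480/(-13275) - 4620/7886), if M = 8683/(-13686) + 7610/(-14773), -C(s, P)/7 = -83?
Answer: 105331932223104180171/2694886297642082 ≈ 39086.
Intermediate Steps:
C(s, P) = 581 (C(s, P) = -7*(-83) = 581)
M = -232424419/202183278 (M = 8683*(-1/13686) + 7610*(-1/14773) = -8683/13686 - 7610/14773 = -232424419/202183278 ≈ -1.1496)
-44329/M + C(105, -103)/(-22480/(-13275) - 4620/7886) = -44329/(-232424419/202183278) + 581/(-22480/(-13275) - 4620/7886) = -44329*(-202183278/232424419) + 581/(-22480*(-1/13275) - 4620*1/7886) = 8962582530462/232424419 + 581/(4496/2655 - 2310/3943) = 8962582530462/232424419 + 581/(11594678/10468665) = 8962582530462/232424419 + 581*(10468665/11594678) = 8962582530462/232424419 + 6082294365/11594678 = 105331932223104180171/2694886297642082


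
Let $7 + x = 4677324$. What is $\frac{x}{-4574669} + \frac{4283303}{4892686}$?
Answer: $- \frac{36965729795}{251487853606} \approx -0.14699$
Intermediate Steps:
$x = 4677317$ ($x = -7 + 4677324 = 4677317$)
$\frac{x}{-4574669} + \frac{4283303}{4892686} = \frac{4677317}{-4574669} + \frac{4283303}{4892686} = 4677317 \left(- \frac{1}{4574669}\right) + 4283303 \cdot \frac{1}{4892686} = - \frac{4677317}{4574669} + \frac{48127}{54974} = - \frac{36965729795}{251487853606}$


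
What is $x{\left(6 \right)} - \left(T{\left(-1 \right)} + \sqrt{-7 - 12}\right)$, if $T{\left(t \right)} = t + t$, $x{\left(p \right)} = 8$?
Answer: $10 - i \sqrt{19} \approx 10.0 - 4.3589 i$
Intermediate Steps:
$T{\left(t \right)} = 2 t$
$x{\left(6 \right)} - \left(T{\left(-1 \right)} + \sqrt{-7 - 12}\right) = 8 - \left(2 \left(-1\right) + \sqrt{-7 - 12}\right) = 8 - \left(-2 + \sqrt{-19}\right) = 8 - \left(-2 + i \sqrt{19}\right) = 8 + \left(2 - i \sqrt{19}\right) = 10 - i \sqrt{19}$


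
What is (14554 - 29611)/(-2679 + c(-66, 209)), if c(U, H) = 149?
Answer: 15057/2530 ≈ 5.9514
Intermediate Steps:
(14554 - 29611)/(-2679 + c(-66, 209)) = (14554 - 29611)/(-2679 + 149) = -15057/(-2530) = -15057*(-1/2530) = 15057/2530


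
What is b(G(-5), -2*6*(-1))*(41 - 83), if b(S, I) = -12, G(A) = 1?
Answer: 504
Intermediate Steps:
b(G(-5), -2*6*(-1))*(41 - 83) = -12*(41 - 83) = -12*(-42) = 504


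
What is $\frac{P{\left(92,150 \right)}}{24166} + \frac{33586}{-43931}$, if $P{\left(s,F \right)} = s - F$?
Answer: $- \frac{407093637}{530818273} \approx -0.76692$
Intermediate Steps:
$\frac{P{\left(92,150 \right)}}{24166} + \frac{33586}{-43931} = \frac{92 - 150}{24166} + \frac{33586}{-43931} = \left(92 - 150\right) \frac{1}{24166} + 33586 \left(- \frac{1}{43931}\right) = \left(-58\right) \frac{1}{24166} - \frac{33586}{43931} = - \frac{29}{12083} - \frac{33586}{43931} = - \frac{407093637}{530818273}$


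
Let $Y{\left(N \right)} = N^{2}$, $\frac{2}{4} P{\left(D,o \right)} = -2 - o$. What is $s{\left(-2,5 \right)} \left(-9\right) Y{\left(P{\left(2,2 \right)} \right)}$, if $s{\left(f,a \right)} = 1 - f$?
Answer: $-1728$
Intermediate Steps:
$P{\left(D,o \right)} = -4 - 2 o$ ($P{\left(D,o \right)} = 2 \left(-2 - o\right) = -4 - 2 o$)
$s{\left(-2,5 \right)} \left(-9\right) Y{\left(P{\left(2,2 \right)} \right)} = \left(1 - -2\right) \left(-9\right) \left(-4 - 4\right)^{2} = \left(1 + 2\right) \left(-9\right) \left(-4 - 4\right)^{2} = 3 \left(-9\right) \left(-8\right)^{2} = \left(-27\right) 64 = -1728$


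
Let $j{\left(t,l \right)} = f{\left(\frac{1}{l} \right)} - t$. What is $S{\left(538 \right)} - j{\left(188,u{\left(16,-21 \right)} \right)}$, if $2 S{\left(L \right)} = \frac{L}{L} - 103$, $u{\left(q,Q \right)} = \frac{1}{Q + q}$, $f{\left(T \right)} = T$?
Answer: $142$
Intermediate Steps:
$j{\left(t,l \right)} = \frac{1}{l} - t$
$S{\left(L \right)} = -51$ ($S{\left(L \right)} = \frac{\frac{L}{L} - 103}{2} = \frac{1 - 103}{2} = \frac{1}{2} \left(-102\right) = -51$)
$S{\left(538 \right)} - j{\left(188,u{\left(16,-21 \right)} \right)} = -51 - \left(\frac{1}{\frac{1}{-21 + 16}} - 188\right) = -51 - \left(\frac{1}{\frac{1}{-5}} - 188\right) = -51 - \left(\frac{1}{- \frac{1}{5}} - 188\right) = -51 - \left(-5 - 188\right) = -51 - -193 = -51 + 193 = 142$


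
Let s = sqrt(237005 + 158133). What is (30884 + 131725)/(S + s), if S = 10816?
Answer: 879389472/58295359 - 162609*sqrt(395138)/116590718 ≈ 14.208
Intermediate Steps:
s = sqrt(395138) ≈ 628.60
(30884 + 131725)/(S + s) = (30884 + 131725)/(10816 + sqrt(395138)) = 162609/(10816 + sqrt(395138))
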